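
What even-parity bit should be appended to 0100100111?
Sum of data bits: 0+1+0+0+1+0+0+1+1+1 = 5.
5 mod 2 = 1, so parity bit = 1.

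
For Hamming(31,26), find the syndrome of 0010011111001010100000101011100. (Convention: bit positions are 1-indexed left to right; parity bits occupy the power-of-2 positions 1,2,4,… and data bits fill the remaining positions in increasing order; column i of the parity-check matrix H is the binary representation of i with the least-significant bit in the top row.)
Syndrome s = H · r^T (mod 2), r = 0010011111001010100000101011100:
  s[0] = (1010101010101010101010101010101)·(0010011111001010100000101011100) mod 2 = 0+0+1+0+0+0+1+0+1+0+0+0+1+0+1+0+1+0+0+0+0+0+1+0+1+0+1+0+1+0+0 mod 2 = 0
  s[1] = (0110011001100110011001100110011)·(0010011111001010100000101011100) mod 2 = 0+0+1+0+0+1+1+0+0+1+0+0+0+0+1+0+0+0+0+0+0+0+1+0+0+0+1+0+0+0+0 mod 2 = 1
  s[2] = (0001111000011110000111100001111)·(0010011111001010100000101011100) mod 2 = 0+0+0+0+0+1+1+0+0+0+0+0+1+0+1+0+0+0+0+0+0+0+1+0+0+0+0+1+1+0+0 mod 2 = 1
  s[3] = (0000000111111110000000011111111)·(0010011111001010100000101011100) mod 2 = 0+0+0+0+0+0+0+1+1+1+0+0+1+0+1+0+0+0+0+0+0+0+0+0+1+0+1+1+1+0+0 mod 2 = 1
  s[4] = (0000000000000001111111111111111)·(0010011111001010100000101011100) mod 2 = 0+0+0+0+0+0+0+0+0+0+0+0+0+0+0+0+1+0+0+0+0+0+1+0+1+0+1+1+1+0+0 mod 2 = 0
Syndrome = 01110
Non-zero syndrome: error at position 14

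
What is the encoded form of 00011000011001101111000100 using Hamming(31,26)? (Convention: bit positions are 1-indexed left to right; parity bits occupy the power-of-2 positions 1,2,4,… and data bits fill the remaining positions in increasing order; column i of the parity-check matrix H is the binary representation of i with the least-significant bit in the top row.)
Codeword c = d · G (mod 2), d = 00011000011001101111000100:
  c[0] = d·G[:,0] = (00011000011001101111000100)·(11011010101101010101010101) mod 2 = 0+0+0+1+1+0+0+0+0+0+1+0+0+1+0+0+0+1+0+1+0+0+0+1+0+0 mod 2 = 1
  c[1] = d·G[:,1] = (00011000011001101111000100)·(10110110011011001100110011) mod 2 = 0+0+0+1+0+0+0+0+0+1+1+0+0+1+0+0+1+1+0+0+0+0+0+0+0+0 mod 2 = 0
  c[2] = d·G[:,2] = (00011000011001101111000100)·(10000000000000000000000000) mod 2 = 0+0+0+0+0+0+0+0+0+0+0+0+0+0+0+0+0+0+0+0+0+0+0+0+0+0 mod 2 = 0
  c[3] = d·G[:,3] = (00011000011001101111000100)·(01110001111000111100001111) mod 2 = 0+0+0+1+0+0+0+0+0+1+1+0+0+0+1+0+1+1+0+0+0+0+0+1+0+0 mod 2 = 1
  c[4] = d·G[:,4] = (00011000011001101111000100)·(01000000000000000000000000) mod 2 = 0+0+0+0+0+0+0+0+0+0+0+0+0+0+0+0+0+0+0+0+0+0+0+0+0+0 mod 2 = 0
  c[5] = d·G[:,5] = (00011000011001101111000100)·(00100000000000000000000000) mod 2 = 0+0+0+0+0+0+0+0+0+0+0+0+0+0+0+0+0+0+0+0+0+0+0+0+0+0 mod 2 = 0
  c[6] = d·G[:,6] = (00011000011001101111000100)·(00010000000000000000000000) mod 2 = 0+0+0+1+0+0+0+0+0+0+0+0+0+0+0+0+0+0+0+0+0+0+0+0+0+0 mod 2 = 1
  c[7] = d·G[:,7] = (00011000011001101111000100)·(00001111111000000011111111) mod 2 = 0+0+0+0+1+0+0+0+0+1+1+0+0+0+0+0+0+0+1+1+0+0+0+1+0+0 mod 2 = 0
  c[8] = d·G[:,8] = (00011000011001101111000100)·(00001000000000000000000000) mod 2 = 0+0+0+0+1+0+0+0+0+0+0+0+0+0+0+0+0+0+0+0+0+0+0+0+0+0 mod 2 = 1
  c[9] = d·G[:,9] = (00011000011001101111000100)·(00000100000000000000000000) mod 2 = 0+0+0+0+0+0+0+0+0+0+0+0+0+0+0+0+0+0+0+0+0+0+0+0+0+0 mod 2 = 0
  c[10] = d·G[:,10] = (00011000011001101111000100)·(00000010000000000000000000) mod 2 = 0+0+0+0+0+0+0+0+0+0+0+0+0+0+0+0+0+0+0+0+0+0+0+0+0+0 mod 2 = 0
  c[11] = d·G[:,11] = (00011000011001101111000100)·(00000001000000000000000000) mod 2 = 0+0+0+0+0+0+0+0+0+0+0+0+0+0+0+0+0+0+0+0+0+0+0+0+0+0 mod 2 = 0
  c[12] = d·G[:,12] = (00011000011001101111000100)·(00000000100000000000000000) mod 2 = 0+0+0+0+0+0+0+0+0+0+0+0+0+0+0+0+0+0+0+0+0+0+0+0+0+0 mod 2 = 0
  c[13] = d·G[:,13] = (00011000011001101111000100)·(00000000010000000000000000) mod 2 = 0+0+0+0+0+0+0+0+0+1+0+0+0+0+0+0+0+0+0+0+0+0+0+0+0+0 mod 2 = 1
  c[14] = d·G[:,14] = (00011000011001101111000100)·(00000000001000000000000000) mod 2 = 0+0+0+0+0+0+0+0+0+0+1+0+0+0+0+0+0+0+0+0+0+0+0+0+0+0 mod 2 = 1
  c[15] = d·G[:,15] = (00011000011001101111000100)·(00000000000111111111111111) mod 2 = 0+0+0+0+0+0+0+0+0+0+0+0+0+1+1+0+1+1+1+1+0+0+0+1+0+0 mod 2 = 1
  c[16] = d·G[:,16] = (00011000011001101111000100)·(00000000000100000000000000) mod 2 = 0+0+0+0+0+0+0+0+0+0+0+0+0+0+0+0+0+0+0+0+0+0+0+0+0+0 mod 2 = 0
  c[17] = d·G[:,17] = (00011000011001101111000100)·(00000000000010000000000000) mod 2 = 0+0+0+0+0+0+0+0+0+0+0+0+0+0+0+0+0+0+0+0+0+0+0+0+0+0 mod 2 = 0
  c[18] = d·G[:,18] = (00011000011001101111000100)·(00000000000001000000000000) mod 2 = 0+0+0+0+0+0+0+0+0+0+0+0+0+1+0+0+0+0+0+0+0+0+0+0+0+0 mod 2 = 1
  c[19] = d·G[:,19] = (00011000011001101111000100)·(00000000000000100000000000) mod 2 = 0+0+0+0+0+0+0+0+0+0+0+0+0+0+1+0+0+0+0+0+0+0+0+0+0+0 mod 2 = 1
  c[20] = d·G[:,20] = (00011000011001101111000100)·(00000000000000010000000000) mod 2 = 0+0+0+0+0+0+0+0+0+0+0+0+0+0+0+0+0+0+0+0+0+0+0+0+0+0 mod 2 = 0
  c[21] = d·G[:,21] = (00011000011001101111000100)·(00000000000000001000000000) mod 2 = 0+0+0+0+0+0+0+0+0+0+0+0+0+0+0+0+1+0+0+0+0+0+0+0+0+0 mod 2 = 1
  c[22] = d·G[:,22] = (00011000011001101111000100)·(00000000000000000100000000) mod 2 = 0+0+0+0+0+0+0+0+0+0+0+0+0+0+0+0+0+1+0+0+0+0+0+0+0+0 mod 2 = 1
  c[23] = d·G[:,23] = (00011000011001101111000100)·(00000000000000000010000000) mod 2 = 0+0+0+0+0+0+0+0+0+0+0+0+0+0+0+0+0+0+1+0+0+0+0+0+0+0 mod 2 = 1
  c[24] = d·G[:,24] = (00011000011001101111000100)·(00000000000000000001000000) mod 2 = 0+0+0+0+0+0+0+0+0+0+0+0+0+0+0+0+0+0+0+1+0+0+0+0+0+0 mod 2 = 1
  c[25] = d·G[:,25] = (00011000011001101111000100)·(00000000000000000000100000) mod 2 = 0+0+0+0+0+0+0+0+0+0+0+0+0+0+0+0+0+0+0+0+0+0+0+0+0+0 mod 2 = 0
  c[26] = d·G[:,26] = (00011000011001101111000100)·(00000000000000000000010000) mod 2 = 0+0+0+0+0+0+0+0+0+0+0+0+0+0+0+0+0+0+0+0+0+0+0+0+0+0 mod 2 = 0
  c[27] = d·G[:,27] = (00011000011001101111000100)·(00000000000000000000001000) mod 2 = 0+0+0+0+0+0+0+0+0+0+0+0+0+0+0+0+0+0+0+0+0+0+0+0+0+0 mod 2 = 0
  c[28] = d·G[:,28] = (00011000011001101111000100)·(00000000000000000000000100) mod 2 = 0+0+0+0+0+0+0+0+0+0+0+0+0+0+0+0+0+0+0+0+0+0+0+1+0+0 mod 2 = 1
  c[29] = d·G[:,29] = (00011000011001101111000100)·(00000000000000000000000010) mod 2 = 0+0+0+0+0+0+0+0+0+0+0+0+0+0+0+0+0+0+0+0+0+0+0+0+0+0 mod 2 = 0
  c[30] = d·G[:,30] = (00011000011001101111000100)·(00000000000000000000000001) mod 2 = 0+0+0+0+0+0+0+0+0+0+0+0+0+0+0+0+0+0+0+0+0+0+0+0+0+0 mod 2 = 0
Codeword = 1001001010000111001101111000100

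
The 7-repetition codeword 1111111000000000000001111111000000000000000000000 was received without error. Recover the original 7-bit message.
Split into 7-bit blocks: 1111111 0000000 0000000 1111111 0000000 0000000 0000000
Data = 1001000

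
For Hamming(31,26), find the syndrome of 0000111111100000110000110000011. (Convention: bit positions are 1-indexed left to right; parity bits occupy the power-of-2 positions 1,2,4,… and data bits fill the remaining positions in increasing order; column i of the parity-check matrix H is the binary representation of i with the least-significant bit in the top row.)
Syndrome s = H · r^T (mod 2), r = 0000111111100000110000110000011:
  s[0] = (1010101010101010101010101010101)·(0000111111100000110000110000011) mod 2 = 0+0+0+0+1+0+1+0+1+0+1+0+0+0+0+0+1+0+0+0+0+0+1+0+0+0+0+0+0+0+1 mod 2 = 1
  s[1] = (0110011001100110011001100110011)·(0000111111100000110000110000011) mod 2 = 0+0+0+0+0+1+1+0+0+1+1+0+0+0+0+0+0+1+0+0+0+0+1+0+0+0+0+0+0+1+1 mod 2 = 0
  s[2] = (0001111000011110000111100001111)·(0000111111100000110000110000011) mod 2 = 0+0+0+0+1+1+1+0+0+0+0+0+0+0+0+0+0+0+0+0+0+0+1+0+0+0+0+0+0+1+1 mod 2 = 0
  s[3] = (0000000111111110000000011111111)·(0000111111100000110000110000011) mod 2 = 0+0+0+0+0+0+0+1+1+1+1+0+0+0+0+0+0+0+0+0+0+0+0+1+0+0+0+0+0+1+1 mod 2 = 1
  s[4] = (0000000000000001111111111111111)·(0000111111100000110000110000011) mod 2 = 0+0+0+0+0+0+0+0+0+0+0+0+0+0+0+0+1+1+0+0+0+0+1+1+0+0+0+0+0+1+1 mod 2 = 0
Syndrome = 10010
Non-zero syndrome: error at position 9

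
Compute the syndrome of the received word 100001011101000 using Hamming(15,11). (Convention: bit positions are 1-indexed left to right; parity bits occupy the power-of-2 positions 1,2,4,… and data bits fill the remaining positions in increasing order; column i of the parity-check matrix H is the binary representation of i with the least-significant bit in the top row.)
Syndrome s = H · r^T (mod 2), r = 100001011101000:
  s[0] = (101010101010101)·(100001011101000) mod 2 = 1+0+0+0+0+0+0+0+1+0+0+0+0+0+0 mod 2 = 0
  s[1] = (011001100110011)·(100001011101000) mod 2 = 0+0+0+0+0+1+0+0+0+1+0+0+0+0+0 mod 2 = 0
  s[2] = (000111100001111)·(100001011101000) mod 2 = 0+0+0+0+0+1+0+0+0+0+0+1+0+0+0 mod 2 = 0
  s[3] = (000000011111111)·(100001011101000) mod 2 = 0+0+0+0+0+0+0+1+1+1+0+1+0+0+0 mod 2 = 0
Syndrome = 0000
s = 0: no error detected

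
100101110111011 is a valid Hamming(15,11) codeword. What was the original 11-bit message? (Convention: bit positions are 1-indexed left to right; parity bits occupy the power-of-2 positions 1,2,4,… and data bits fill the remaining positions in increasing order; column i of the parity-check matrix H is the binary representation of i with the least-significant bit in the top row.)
Parity bits occupy power-of-2 positions; data bits are at positions {3,5,6,7,9,10,11,12,13,14,15} (1-indexed).
Extract: c[3]=0 c[5]=0 c[6]=1 c[7]=1 c[9]=0 c[10]=1 c[11]=1 c[12]=1 c[13]=0 c[14]=1 c[15]=1
Data = 00110111011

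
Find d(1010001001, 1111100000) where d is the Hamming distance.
XOR = 0101101001, count of 1s = 5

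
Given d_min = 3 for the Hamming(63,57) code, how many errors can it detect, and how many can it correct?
Detection only: up to d_min − 1 = 2 errors.
Correction: up to ⌊(d_min − 1)/2⌋ = ⌊2/2⌋ = 1 errors.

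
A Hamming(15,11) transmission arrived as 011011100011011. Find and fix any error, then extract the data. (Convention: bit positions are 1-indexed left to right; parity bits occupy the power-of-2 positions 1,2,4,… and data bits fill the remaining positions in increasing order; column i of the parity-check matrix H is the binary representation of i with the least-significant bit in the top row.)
Syndrome s = H · r^T (mod 2), r = 011011100011011:
  s[0] = (101010101010101)·(011011100011011) mod 2 = 0+0+1+0+1+0+1+0+0+0+1+0+0+0+1 mod 2 = 1
  s[1] = (011001100110011)·(011011100011011) mod 2 = 0+1+1+0+0+1+1+0+0+0+1+0+0+1+1 mod 2 = 1
  s[2] = (000111100001111)·(011011100011011) mod 2 = 0+0+0+0+1+1+1+0+0+0+0+1+0+1+1 mod 2 = 0
  s[3] = (000000011111111)·(011011100011011) mod 2 = 0+0+0+0+0+0+0+0+0+0+1+1+0+1+1 mod 2 = 0
Syndrome = 1100
Column 3 of H equals this syndrome → error at bit 3 (1-indexed).
Flip bit 3: 011011100011011 → 010011100011011
Extract data bits at positions {3,5,6,7,9,10,11,12,13,14,15}: 01110011011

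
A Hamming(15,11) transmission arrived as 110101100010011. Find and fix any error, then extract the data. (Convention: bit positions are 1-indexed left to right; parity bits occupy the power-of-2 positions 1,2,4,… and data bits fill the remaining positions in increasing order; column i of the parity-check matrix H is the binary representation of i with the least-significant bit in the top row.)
Syndrome s = H · r^T (mod 2), r = 110101100010011:
  s[0] = (101010101010101)·(110101100010011) mod 2 = 1+0+0+0+0+0+1+0+0+0+1+0+0+0+1 mod 2 = 0
  s[1] = (011001100110011)·(110101100010011) mod 2 = 0+1+0+0+0+1+1+0+0+0+1+0+0+1+1 mod 2 = 0
  s[2] = (000111100001111)·(110101100010011) mod 2 = 0+0+0+1+0+1+1+0+0+0+0+0+0+1+1 mod 2 = 1
  s[3] = (000000011111111)·(110101100010011) mod 2 = 0+0+0+0+0+0+0+0+0+0+1+0+0+1+1 mod 2 = 1
Syndrome = 0011
Column 12 of H equals this syndrome → error at bit 12 (1-indexed).
Flip bit 12: 110101100010011 → 110101100011011
Extract data bits at positions {3,5,6,7,9,10,11,12,13,14,15}: 00110011011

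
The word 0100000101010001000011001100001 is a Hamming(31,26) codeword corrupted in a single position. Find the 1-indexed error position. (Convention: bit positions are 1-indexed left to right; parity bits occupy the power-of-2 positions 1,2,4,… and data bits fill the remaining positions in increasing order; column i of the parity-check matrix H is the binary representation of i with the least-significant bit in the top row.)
Syndrome s = H · r^T (mod 2), r = 0100000101010001000011001100001:
  s[0] = (1010101010101010101010101010101)·(0100000101010001000011001100001) mod 2 = 0+0+0+0+0+0+0+0+0+0+0+0+0+0+0+0+0+0+0+0+1+0+0+0+1+0+0+0+0+0+1 mod 2 = 1
  s[1] = (0110011001100110011001100110011)·(0100000101010001000011001100001) mod 2 = 0+1+0+0+0+0+0+0+0+1+0+0+0+0+0+0+0+0+0+0+0+1+0+0+0+1+0+0+0+0+1 mod 2 = 1
  s[2] = (0001111000011110000111100001111)·(0100000101010001000011001100001) mod 2 = 0+0+0+0+0+0+0+0+0+0+0+1+0+0+0+0+0+0+0+0+1+1+0+0+0+0+0+0+0+0+1 mod 2 = 0
  s[3] = (0000000111111110000000011111111)·(0100000101010001000011001100001) mod 2 = 0+0+0+0+0+0+0+1+0+1+0+1+0+0+0+0+0+0+0+0+0+0+0+0+1+1+0+0+0+0+1 mod 2 = 0
  s[4] = (0000000000000001111111111111111)·(0100000101010001000011001100001) mod 2 = 0+0+0+0+0+0+0+0+0+0+0+0+0+0+0+1+0+0+0+0+1+1+0+0+1+1+0+0+0+0+1 mod 2 = 0
Syndrome = 11000
Column i of H is the binary representation of i, so the syndrome is the binary index of the flipped bit.
Read s = 11000 with s[0] as LSB: 1·2^0 + 1·2^1 + 0·2^2 + 0·2^3 + 0·2^4 = 3.
Error is at bit position 3.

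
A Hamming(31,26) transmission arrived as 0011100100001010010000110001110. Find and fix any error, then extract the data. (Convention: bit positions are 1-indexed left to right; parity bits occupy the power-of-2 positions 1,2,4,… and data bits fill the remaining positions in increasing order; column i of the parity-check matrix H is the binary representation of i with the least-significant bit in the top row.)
Syndrome s = H · r^T (mod 2), r = 0011100100001010010000110001110:
  s[0] = (1010101010101010101010101010101)·(0011100100001010010000110001110) mod 2 = 0+0+1+0+1+0+0+0+0+0+0+0+1+0+1+0+0+0+0+0+0+0+1+0+0+0+0+0+1+0+0 mod 2 = 0
  s[1] = (0110011001100110011001100110011)·(0011100100001010010000110001110) mod 2 = 0+0+1+0+0+0+0+0+0+0+0+0+0+0+1+0+0+1+0+0+0+0+1+0+0+0+0+0+0+1+0 mod 2 = 1
  s[2] = (0001111000011110000111100001111)·(0011100100001010010000110001110) mod 2 = 0+0+0+1+1+0+0+0+0+0+0+0+1+0+1+0+0+0+0+0+0+0+1+0+0+0+0+1+1+1+0 mod 2 = 0
  s[3] = (0000000111111110000000011111111)·(0011100100001010010000110001110) mod 2 = 0+0+0+0+0+0+0+1+0+0+0+0+1+0+1+0+0+0+0+0+0+0+0+1+0+0+0+1+1+1+0 mod 2 = 1
  s[4] = (0000000000000001111111111111111)·(0011100100001010010000110001110) mod 2 = 0+0+0+0+0+0+0+0+0+0+0+0+0+0+0+0+0+1+0+0+0+0+1+1+0+0+0+1+1+1+0 mod 2 = 0
Syndrome = 01010
Column 10 of H equals this syndrome → error at bit 10 (1-indexed).
Flip bit 10: 0011100100001010010000110001110 → 0011100101001010010000110001110
Extract data bits at positions {3,5,6,7,9,10,11,12,13,14,15,17,18,19,20,21,22,23,24,25,26,27,28,29,30,31}: 11000100101010000110001110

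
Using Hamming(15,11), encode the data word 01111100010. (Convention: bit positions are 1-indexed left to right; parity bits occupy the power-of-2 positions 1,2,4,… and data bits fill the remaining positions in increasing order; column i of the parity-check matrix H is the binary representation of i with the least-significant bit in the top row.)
Codeword c = d · G (mod 2), d = 01111100010:
  c[0] = d·G[:,0] = (01111100010)·(11011010101) mod 2 = 0+1+0+1+1+0+0+0+0+0+0 mod 2 = 1
  c[1] = d·G[:,1] = (01111100010)·(10110110011) mod 2 = 0+0+1+1+0+1+0+0+0+1+0 mod 2 = 0
  c[2] = d·G[:,2] = (01111100010)·(10000000000) mod 2 = 0+0+0+0+0+0+0+0+0+0+0 mod 2 = 0
  c[3] = d·G[:,3] = (01111100010)·(01110001111) mod 2 = 0+1+1+1+0+0+0+0+0+1+0 mod 2 = 0
  c[4] = d·G[:,4] = (01111100010)·(01000000000) mod 2 = 0+1+0+0+0+0+0+0+0+0+0 mod 2 = 1
  c[5] = d·G[:,5] = (01111100010)·(00100000000) mod 2 = 0+0+1+0+0+0+0+0+0+0+0 mod 2 = 1
  c[6] = d·G[:,6] = (01111100010)·(00010000000) mod 2 = 0+0+0+1+0+0+0+0+0+0+0 mod 2 = 1
  c[7] = d·G[:,7] = (01111100010)·(00001111111) mod 2 = 0+0+0+0+1+1+0+0+0+1+0 mod 2 = 1
  c[8] = d·G[:,8] = (01111100010)·(00001000000) mod 2 = 0+0+0+0+1+0+0+0+0+0+0 mod 2 = 1
  c[9] = d·G[:,9] = (01111100010)·(00000100000) mod 2 = 0+0+0+0+0+1+0+0+0+0+0 mod 2 = 1
  c[10] = d·G[:,10] = (01111100010)·(00000010000) mod 2 = 0+0+0+0+0+0+0+0+0+0+0 mod 2 = 0
  c[11] = d·G[:,11] = (01111100010)·(00000001000) mod 2 = 0+0+0+0+0+0+0+0+0+0+0 mod 2 = 0
  c[12] = d·G[:,12] = (01111100010)·(00000000100) mod 2 = 0+0+0+0+0+0+0+0+0+0+0 mod 2 = 0
  c[13] = d·G[:,13] = (01111100010)·(00000000010) mod 2 = 0+0+0+0+0+0+0+0+0+1+0 mod 2 = 1
  c[14] = d·G[:,14] = (01111100010)·(00000000001) mod 2 = 0+0+0+0+0+0+0+0+0+0+0 mod 2 = 0
Codeword = 100011111100010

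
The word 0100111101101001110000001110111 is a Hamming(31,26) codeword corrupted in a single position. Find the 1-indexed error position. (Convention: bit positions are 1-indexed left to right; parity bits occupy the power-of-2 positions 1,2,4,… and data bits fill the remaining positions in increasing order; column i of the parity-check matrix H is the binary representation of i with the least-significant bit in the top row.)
Syndrome s = H · r^T (mod 2), r = 0100111101101001110000001110111:
  s[0] = (1010101010101010101010101010101)·(0100111101101001110000001110111) mod 2 = 0+0+0+0+1+0+1+0+0+0+1+0+1+0+0+0+1+0+0+0+0+0+0+0+1+0+1+0+1+0+1 mod 2 = 1
  s[1] = (0110011001100110011001100110011)·(0100111101101001110000001110111) mod 2 = 0+1+0+0+0+1+1+0+0+1+1+0+0+0+0+0+0+1+0+0+0+0+0+0+0+1+1+0+0+1+1 mod 2 = 0
  s[2] = (0001111000011110000111100001111)·(0100111101101001110000001110111) mod 2 = 0+0+0+0+1+1+1+0+0+0+0+0+1+0+0+0+0+0+0+0+0+0+0+0+0+0+0+0+1+1+1 mod 2 = 1
  s[3] = (0000000111111110000000011111111)·(0100111101101001110000001110111) mod 2 = 0+0+0+0+0+0+0+1+0+1+1+0+1+0+0+0+0+0+0+0+0+0+0+0+1+1+1+0+1+1+1 mod 2 = 0
  s[4] = (0000000000000001111111111111111)·(0100111101101001110000001110111) mod 2 = 0+0+0+0+0+0+0+0+0+0+0+0+0+0+0+1+1+1+0+0+0+0+0+0+1+1+1+0+1+1+1 mod 2 = 1
Syndrome = 10101
Column i of H is the binary representation of i, so the syndrome is the binary index of the flipped bit.
Read s = 10101 with s[0] as LSB: 1·2^0 + 0·2^1 + 1·2^2 + 0·2^3 + 1·2^4 = 21.
Error is at bit position 21.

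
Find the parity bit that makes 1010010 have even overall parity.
Sum of data bits: 1+0+1+0+0+1+0 = 3.
3 mod 2 = 1, so parity bit = 1.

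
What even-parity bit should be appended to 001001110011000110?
Sum of data bits: 0+0+1+0+0+1+1+1+0+0+1+1+0+0+0+1+1+0 = 8.
8 mod 2 = 0, so parity bit = 0.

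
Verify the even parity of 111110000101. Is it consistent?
Sum of all bits: 1+1+1+1+1+0+0+0+0+1+0+1 = 7; 7 mod 2 = 1. Result is 1 → parity error detected.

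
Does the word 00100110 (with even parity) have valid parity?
Sum of all bits: 0+0+1+0+0+1+1+0 = 3; 3 mod 2 = 1. Result is 1 → parity error detected.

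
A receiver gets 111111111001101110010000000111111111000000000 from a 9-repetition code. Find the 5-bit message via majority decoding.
Split into 9-bit blocks and majority-vote each:
  block 1 = 111111111: 9 ones, 0 zeros → 1
  block 2 = 001101110: 5 ones, 4 zeros → 1
  block 3 = 010000000: 1 ones, 8 zeros → 0
  block 4 = 111111111: 9 ones, 0 zeros → 1
  block 5 = 000000000: 0 ones, 9 zeros → 0
Decoded = 11010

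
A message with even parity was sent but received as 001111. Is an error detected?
Sum of received bits: 0+0+1+1+1+1 = 4; 4 mod 2 = 0. Result is 0 → no error detected.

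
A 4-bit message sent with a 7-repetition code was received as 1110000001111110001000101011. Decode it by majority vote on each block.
Split into 7-bit blocks and majority-vote each:
  block 1 = 1110000: 3 ones, 4 zeros → 0
  block 2 = 0011111: 5 ones, 2 zeros → 1
  block 3 = 1000100: 2 ones, 5 zeros → 0
  block 4 = 0101011: 4 ones, 3 zeros → 1
Decoded = 0101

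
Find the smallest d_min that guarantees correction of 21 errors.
Correcting t errors requires d_min ≥ 2t + 1 = 2·21 + 1 = 43.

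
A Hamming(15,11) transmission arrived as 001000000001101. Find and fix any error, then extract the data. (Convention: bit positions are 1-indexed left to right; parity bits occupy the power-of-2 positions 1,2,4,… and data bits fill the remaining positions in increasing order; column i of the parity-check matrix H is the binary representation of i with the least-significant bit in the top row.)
Syndrome s = H · r^T (mod 2), r = 001000000001101:
  s[0] = (101010101010101)·(001000000001101) mod 2 = 0+0+1+0+0+0+0+0+0+0+0+0+1+0+1 mod 2 = 1
  s[1] = (011001100110011)·(001000000001101) mod 2 = 0+0+1+0+0+0+0+0+0+0+0+0+0+0+1 mod 2 = 0
  s[2] = (000111100001111)·(001000000001101) mod 2 = 0+0+0+0+0+0+0+0+0+0+0+1+1+0+1 mod 2 = 1
  s[3] = (000000011111111)·(001000000001101) mod 2 = 0+0+0+0+0+0+0+0+0+0+0+1+1+0+1 mod 2 = 1
Syndrome = 1011
Column 13 of H equals this syndrome → error at bit 13 (1-indexed).
Flip bit 13: 001000000001101 → 001000000001001
Extract data bits at positions {3,5,6,7,9,10,11,12,13,14,15}: 10000001001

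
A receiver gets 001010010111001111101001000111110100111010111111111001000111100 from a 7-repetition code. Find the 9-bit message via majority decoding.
Split into 7-bit blocks and majority-vote each:
  block 1 = 0010100: 2 ones, 5 zeros → 0
  block 2 = 1011100: 4 ones, 3 zeros → 1
  block 3 = 1111101: 6 ones, 1 zeros → 1
  block 4 = 0010001: 2 ones, 5 zeros → 0
  block 5 = 1111010: 5 ones, 2 zeros → 1
  block 6 = 0111010: 4 ones, 3 zeros → 1
  block 7 = 1111111: 7 ones, 0 zeros → 1
  block 8 = 1100100: 3 ones, 4 zeros → 0
  block 9 = 0111100: 4 ones, 3 zeros → 1
Decoded = 011011101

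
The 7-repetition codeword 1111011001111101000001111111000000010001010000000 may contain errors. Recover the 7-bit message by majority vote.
Split into 7-bit blocks and majority-vote each:
  block 1 = 1111011: 6 ones, 1 zeros → 1
  block 2 = 0011111: 5 ones, 2 zeros → 1
  block 3 = 0100000: 1 ones, 6 zeros → 0
  block 4 = 1111111: 7 ones, 0 zeros → 1
  block 5 = 0000000: 0 ones, 7 zeros → 0
  block 6 = 1000101: 3 ones, 4 zeros → 0
  block 7 = 0000000: 0 ones, 7 zeros → 0
Decoded = 1101000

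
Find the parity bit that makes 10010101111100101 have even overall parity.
Sum of data bits: 1+0+0+1+0+1+0+1+1+1+1+1+0+0+1+0+1 = 10.
10 mod 2 = 0, so parity bit = 0.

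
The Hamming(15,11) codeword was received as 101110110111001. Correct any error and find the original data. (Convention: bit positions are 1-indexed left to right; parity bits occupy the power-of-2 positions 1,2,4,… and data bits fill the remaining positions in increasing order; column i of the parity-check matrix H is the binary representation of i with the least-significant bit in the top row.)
Syndrome s = H · r^T (mod 2), r = 101110110111001:
  s[0] = (101010101010101)·(101110110111001) mod 2 = 1+0+1+0+1+0+1+0+0+0+1+0+0+0+1 mod 2 = 0
  s[1] = (011001100110011)·(101110110111001) mod 2 = 0+0+1+0+0+0+1+0+0+1+1+0+0+0+1 mod 2 = 1
  s[2] = (000111100001111)·(101110110111001) mod 2 = 0+0+0+1+1+0+1+0+0+0+0+1+0+0+1 mod 2 = 1
  s[3] = (000000011111111)·(101110110111001) mod 2 = 0+0+0+0+0+0+0+1+0+1+1+1+0+0+1 mod 2 = 1
Syndrome = 0111
Column 14 of H equals this syndrome → error at bit 14 (1-indexed).
Flip bit 14: 101110110111001 → 101110110111011
Extract data bits at positions {3,5,6,7,9,10,11,12,13,14,15}: 11010111011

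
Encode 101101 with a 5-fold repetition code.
Repeat each bit 5× and concatenate:
1→11111  0→00000  1→11111  1→11111  0→00000  1→11111
Codeword = 111110000011111111110000011111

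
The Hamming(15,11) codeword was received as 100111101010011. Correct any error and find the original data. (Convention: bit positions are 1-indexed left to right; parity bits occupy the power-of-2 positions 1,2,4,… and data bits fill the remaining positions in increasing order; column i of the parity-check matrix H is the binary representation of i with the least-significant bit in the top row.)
Syndrome s = H · r^T (mod 2), r = 100111101010011:
  s[0] = (101010101010101)·(100111101010011) mod 2 = 1+0+0+0+1+0+1+0+1+0+1+0+0+0+1 mod 2 = 0
  s[1] = (011001100110011)·(100111101010011) mod 2 = 0+0+0+0+0+1+1+0+0+0+1+0+0+1+1 mod 2 = 1
  s[2] = (000111100001111)·(100111101010011) mod 2 = 0+0+0+1+1+1+1+0+0+0+0+0+0+1+1 mod 2 = 0
  s[3] = (000000011111111)·(100111101010011) mod 2 = 0+0+0+0+0+0+0+0+1+0+1+0+0+1+1 mod 2 = 0
Syndrome = 0100
Column 2 of H equals this syndrome → error at bit 2 (1-indexed).
Flip bit 2: 100111101010011 → 110111101010011
Extract data bits at positions {3,5,6,7,9,10,11,12,13,14,15}: 01111010011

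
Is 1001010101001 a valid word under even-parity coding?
Sum of all bits: 1+0+0+1+0+1+0+1+0+1+0+0+1 = 6; 6 mod 2 = 0. Result is 0 → valid parity.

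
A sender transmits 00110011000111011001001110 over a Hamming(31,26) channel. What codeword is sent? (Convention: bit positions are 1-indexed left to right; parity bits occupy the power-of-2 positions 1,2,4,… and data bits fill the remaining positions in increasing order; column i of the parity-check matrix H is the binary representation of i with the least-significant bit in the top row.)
Codeword c = d · G (mod 2), d = 00110011000111011001001110:
  c[0] = d·G[:,0] = (00110011000111011001001110)·(11011010101101010101010101) mod 2 = 0+0+0+1+0+0+1+0+0+0+0+1+0+1+0+1+0+0+0+1+0+0+0+1+0+0 mod 2 = 1
  c[1] = d·G[:,1] = (00110011000111011001001110)·(10110110011011001100110011) mod 2 = 0+0+1+1+0+0+1+0+0+0+0+0+1+1+0+0+1+0+0+0+0+0+0+0+1+0 mod 2 = 1
  c[2] = d·G[:,2] = (00110011000111011001001110)·(10000000000000000000000000) mod 2 = 0+0+0+0+0+0+0+0+0+0+0+0+0+0+0+0+0+0+0+0+0+0+0+0+0+0 mod 2 = 0
  c[3] = d·G[:,3] = (00110011000111011001001110)·(01110001111000111100001111) mod 2 = 0+0+1+1+0+0+0+1+0+0+0+0+0+0+0+1+1+0+0+0+0+0+1+1+1+0 mod 2 = 0
  c[4] = d·G[:,4] = (00110011000111011001001110)·(01000000000000000000000000) mod 2 = 0+0+0+0+0+0+0+0+0+0+0+0+0+0+0+0+0+0+0+0+0+0+0+0+0+0 mod 2 = 0
  c[5] = d·G[:,5] = (00110011000111011001001110)·(00100000000000000000000000) mod 2 = 0+0+1+0+0+0+0+0+0+0+0+0+0+0+0+0+0+0+0+0+0+0+0+0+0+0 mod 2 = 1
  c[6] = d·G[:,6] = (00110011000111011001001110)·(00010000000000000000000000) mod 2 = 0+0+0+1+0+0+0+0+0+0+0+0+0+0+0+0+0+0+0+0+0+0+0+0+0+0 mod 2 = 1
  c[7] = d·G[:,7] = (00110011000111011001001110)·(00001111111000000011111111) mod 2 = 0+0+0+0+0+0+1+1+0+0+0+0+0+0+0+0+0+0+0+1+0+0+1+1+1+0 mod 2 = 0
  c[8] = d·G[:,8] = (00110011000111011001001110)·(00001000000000000000000000) mod 2 = 0+0+0+0+0+0+0+0+0+0+0+0+0+0+0+0+0+0+0+0+0+0+0+0+0+0 mod 2 = 0
  c[9] = d·G[:,9] = (00110011000111011001001110)·(00000100000000000000000000) mod 2 = 0+0+0+0+0+0+0+0+0+0+0+0+0+0+0+0+0+0+0+0+0+0+0+0+0+0 mod 2 = 0
  c[10] = d·G[:,10] = (00110011000111011001001110)·(00000010000000000000000000) mod 2 = 0+0+0+0+0+0+1+0+0+0+0+0+0+0+0+0+0+0+0+0+0+0+0+0+0+0 mod 2 = 1
  c[11] = d·G[:,11] = (00110011000111011001001110)·(00000001000000000000000000) mod 2 = 0+0+0+0+0+0+0+1+0+0+0+0+0+0+0+0+0+0+0+0+0+0+0+0+0+0 mod 2 = 1
  c[12] = d·G[:,12] = (00110011000111011001001110)·(00000000100000000000000000) mod 2 = 0+0+0+0+0+0+0+0+0+0+0+0+0+0+0+0+0+0+0+0+0+0+0+0+0+0 mod 2 = 0
  c[13] = d·G[:,13] = (00110011000111011001001110)·(00000000010000000000000000) mod 2 = 0+0+0+0+0+0+0+0+0+0+0+0+0+0+0+0+0+0+0+0+0+0+0+0+0+0 mod 2 = 0
  c[14] = d·G[:,14] = (00110011000111011001001110)·(00000000001000000000000000) mod 2 = 0+0+0+0+0+0+0+0+0+0+0+0+0+0+0+0+0+0+0+0+0+0+0+0+0+0 mod 2 = 0
  c[15] = d·G[:,15] = (00110011000111011001001110)·(00000000000111111111111111) mod 2 = 0+0+0+0+0+0+0+0+0+0+0+1+1+1+0+1+1+0+0+1+0+0+1+1+1+0 mod 2 = 1
  c[16] = d·G[:,16] = (00110011000111011001001110)·(00000000000100000000000000) mod 2 = 0+0+0+0+0+0+0+0+0+0+0+1+0+0+0+0+0+0+0+0+0+0+0+0+0+0 mod 2 = 1
  c[17] = d·G[:,17] = (00110011000111011001001110)·(00000000000010000000000000) mod 2 = 0+0+0+0+0+0+0+0+0+0+0+0+1+0+0+0+0+0+0+0+0+0+0+0+0+0 mod 2 = 1
  c[18] = d·G[:,18] = (00110011000111011001001110)·(00000000000001000000000000) mod 2 = 0+0+0+0+0+0+0+0+0+0+0+0+0+1+0+0+0+0+0+0+0+0+0+0+0+0 mod 2 = 1
  c[19] = d·G[:,19] = (00110011000111011001001110)·(00000000000000100000000000) mod 2 = 0+0+0+0+0+0+0+0+0+0+0+0+0+0+0+0+0+0+0+0+0+0+0+0+0+0 mod 2 = 0
  c[20] = d·G[:,20] = (00110011000111011001001110)·(00000000000000010000000000) mod 2 = 0+0+0+0+0+0+0+0+0+0+0+0+0+0+0+1+0+0+0+0+0+0+0+0+0+0 mod 2 = 1
  c[21] = d·G[:,21] = (00110011000111011001001110)·(00000000000000001000000000) mod 2 = 0+0+0+0+0+0+0+0+0+0+0+0+0+0+0+0+1+0+0+0+0+0+0+0+0+0 mod 2 = 1
  c[22] = d·G[:,22] = (00110011000111011001001110)·(00000000000000000100000000) mod 2 = 0+0+0+0+0+0+0+0+0+0+0+0+0+0+0+0+0+0+0+0+0+0+0+0+0+0 mod 2 = 0
  c[23] = d·G[:,23] = (00110011000111011001001110)·(00000000000000000010000000) mod 2 = 0+0+0+0+0+0+0+0+0+0+0+0+0+0+0+0+0+0+0+0+0+0+0+0+0+0 mod 2 = 0
  c[24] = d·G[:,24] = (00110011000111011001001110)·(00000000000000000001000000) mod 2 = 0+0+0+0+0+0+0+0+0+0+0+0+0+0+0+0+0+0+0+1+0+0+0+0+0+0 mod 2 = 1
  c[25] = d·G[:,25] = (00110011000111011001001110)·(00000000000000000000100000) mod 2 = 0+0+0+0+0+0+0+0+0+0+0+0+0+0+0+0+0+0+0+0+0+0+0+0+0+0 mod 2 = 0
  c[26] = d·G[:,26] = (00110011000111011001001110)·(00000000000000000000010000) mod 2 = 0+0+0+0+0+0+0+0+0+0+0+0+0+0+0+0+0+0+0+0+0+0+0+0+0+0 mod 2 = 0
  c[27] = d·G[:,27] = (00110011000111011001001110)·(00000000000000000000001000) mod 2 = 0+0+0+0+0+0+0+0+0+0+0+0+0+0+0+0+0+0+0+0+0+0+1+0+0+0 mod 2 = 1
  c[28] = d·G[:,28] = (00110011000111011001001110)·(00000000000000000000000100) mod 2 = 0+0+0+0+0+0+0+0+0+0+0+0+0+0+0+0+0+0+0+0+0+0+0+1+0+0 mod 2 = 1
  c[29] = d·G[:,29] = (00110011000111011001001110)·(00000000000000000000000010) mod 2 = 0+0+0+0+0+0+0+0+0+0+0+0+0+0+0+0+0+0+0+0+0+0+0+0+1+0 mod 2 = 1
  c[30] = d·G[:,30] = (00110011000111011001001110)·(00000000000000000000000001) mod 2 = 0+0+0+0+0+0+0+0+0+0+0+0+0+0+0+0+0+0+0+0+0+0+0+0+0+0 mod 2 = 0
Codeword = 1100011000110001111011001001110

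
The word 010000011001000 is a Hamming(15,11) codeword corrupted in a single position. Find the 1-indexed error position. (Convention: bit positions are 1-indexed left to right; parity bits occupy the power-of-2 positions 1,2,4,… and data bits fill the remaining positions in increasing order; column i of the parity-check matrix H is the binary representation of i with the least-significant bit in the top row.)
Syndrome s = H · r^T (mod 2), r = 010000011001000:
  s[0] = (101010101010101)·(010000011001000) mod 2 = 0+0+0+0+0+0+0+0+1+0+0+0+0+0+0 mod 2 = 1
  s[1] = (011001100110011)·(010000011001000) mod 2 = 0+1+0+0+0+0+0+0+0+0+0+0+0+0+0 mod 2 = 1
  s[2] = (000111100001111)·(010000011001000) mod 2 = 0+0+0+0+0+0+0+0+0+0+0+1+0+0+0 mod 2 = 1
  s[3] = (000000011111111)·(010000011001000) mod 2 = 0+0+0+0+0+0+0+1+1+0+0+1+0+0+0 mod 2 = 1
Syndrome = 1111
Column i of H is the binary representation of i, so the syndrome is the binary index of the flipped bit.
Read s = 1111 with s[0] as LSB: 1·2^0 + 1·2^1 + 1·2^2 + 1·2^3 = 15.
Error is at bit position 15.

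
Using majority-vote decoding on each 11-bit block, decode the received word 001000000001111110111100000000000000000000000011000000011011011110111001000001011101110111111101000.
Split into 11-bit blocks and majority-vote each:
  block 1 = 00100000000: 1 ones, 10 zeros → 0
  block 2 = 11111101111: 10 ones, 1 zeros → 1
  block 3 = 00000000000: 0 ones, 11 zeros → 0
  block 4 = 00000000000: 0 ones, 11 zeros → 0
  block 5 = 00110000000: 2 ones, 9 zeros → 0
  block 6 = 11011011110: 8 ones, 3 zeros → 1
  block 7 = 11100100000: 4 ones, 7 zeros → 0
  block 8 = 10111011101: 8 ones, 3 zeros → 1
  block 9 = 11111101000: 7 ones, 4 zeros → 1
Decoded = 010001011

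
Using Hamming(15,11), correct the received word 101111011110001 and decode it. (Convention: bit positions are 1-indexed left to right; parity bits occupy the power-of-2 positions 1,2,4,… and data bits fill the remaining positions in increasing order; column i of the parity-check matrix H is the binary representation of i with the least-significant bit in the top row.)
Syndrome s = H · r^T (mod 2), r = 101111011110001:
  s[0] = (101010101010101)·(101111011110001) mod 2 = 1+0+1+0+1+0+0+0+1+0+1+0+0+0+1 mod 2 = 0
  s[1] = (011001100110011)·(101111011110001) mod 2 = 0+0+1+0+0+1+0+0+0+1+1+0+0+0+1 mod 2 = 1
  s[2] = (000111100001111)·(101111011110001) mod 2 = 0+0+0+1+1+1+0+0+0+0+0+0+0+0+1 mod 2 = 0
  s[3] = (000000011111111)·(101111011110001) mod 2 = 0+0+0+0+0+0+0+1+1+1+1+0+0+0+1 mod 2 = 1
Syndrome = 0101
Column 10 of H equals this syndrome → error at bit 10 (1-indexed).
Flip bit 10: 101111011110001 → 101111011010001
Extract data bits at positions {3,5,6,7,9,10,11,12,13,14,15}: 11101010001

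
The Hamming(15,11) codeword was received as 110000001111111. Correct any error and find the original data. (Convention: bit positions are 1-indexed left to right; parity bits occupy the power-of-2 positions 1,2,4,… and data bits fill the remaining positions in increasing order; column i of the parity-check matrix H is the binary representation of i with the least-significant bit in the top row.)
Syndrome s = H · r^T (mod 2), r = 110000001111111:
  s[0] = (101010101010101)·(110000001111111) mod 2 = 1+0+0+0+0+0+0+0+1+0+1+0+1+0+1 mod 2 = 1
  s[1] = (011001100110011)·(110000001111111) mod 2 = 0+1+0+0+0+0+0+0+0+1+1+0+0+1+1 mod 2 = 1
  s[2] = (000111100001111)·(110000001111111) mod 2 = 0+0+0+0+0+0+0+0+0+0+0+1+1+1+1 mod 2 = 0
  s[3] = (000000011111111)·(110000001111111) mod 2 = 0+0+0+0+0+0+0+0+1+1+1+1+1+1+1 mod 2 = 1
Syndrome = 1101
Column 11 of H equals this syndrome → error at bit 11 (1-indexed).
Flip bit 11: 110000001111111 → 110000001101111
Extract data bits at positions {3,5,6,7,9,10,11,12,13,14,15}: 00001101111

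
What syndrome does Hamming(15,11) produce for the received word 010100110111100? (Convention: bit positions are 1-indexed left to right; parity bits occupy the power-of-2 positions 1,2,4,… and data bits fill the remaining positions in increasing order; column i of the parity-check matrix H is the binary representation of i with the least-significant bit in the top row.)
Syndrome s = H · r^T (mod 2), r = 010100110111100:
  s[0] = (101010101010101)·(010100110111100) mod 2 = 0+0+0+0+0+0+1+0+0+0+1+0+1+0+0 mod 2 = 1
  s[1] = (011001100110011)·(010100110111100) mod 2 = 0+1+0+0+0+0+1+0+0+1+1+0+0+0+0 mod 2 = 0
  s[2] = (000111100001111)·(010100110111100) mod 2 = 0+0+0+1+0+0+1+0+0+0+0+1+1+0+0 mod 2 = 0
  s[3] = (000000011111111)·(010100110111100) mod 2 = 0+0+0+0+0+0+0+1+0+1+1+1+1+0+0 mod 2 = 1
Syndrome = 1001
Non-zero syndrome: error at position 9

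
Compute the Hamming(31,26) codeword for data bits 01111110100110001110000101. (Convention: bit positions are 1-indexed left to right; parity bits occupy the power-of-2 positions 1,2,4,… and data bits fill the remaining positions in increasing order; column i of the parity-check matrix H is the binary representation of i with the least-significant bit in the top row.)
Codeword c = d · G (mod 2), d = 01111110100110001110000101:
  c[0] = d·G[:,0] = (01111110100110001110000101)·(11011010101101010101010101) mod 2 = 0+1+0+1+1+0+1+0+1+0+0+1+0+0+0+0+0+1+0+0+0+0+0+1+0+1 mod 2 = 1
  c[1] = d·G[:,1] = (01111110100110001110000101)·(10110110011011001100110011) mod 2 = 0+0+1+1+0+1+1+0+0+0+0+0+1+0+0+0+1+1+0+0+0+0+0+0+0+1 mod 2 = 0
  c[2] = d·G[:,2] = (01111110100110001110000101)·(10000000000000000000000000) mod 2 = 0+0+0+0+0+0+0+0+0+0+0+0+0+0+0+0+0+0+0+0+0+0+0+0+0+0 mod 2 = 0
  c[3] = d·G[:,3] = (01111110100110001110000101)·(01110001111000111100001111) mod 2 = 0+1+1+1+0+0+0+0+1+0+0+0+0+0+0+0+1+1+0+0+0+0+0+1+0+1 mod 2 = 0
  c[4] = d·G[:,4] = (01111110100110001110000101)·(01000000000000000000000000) mod 2 = 0+1+0+0+0+0+0+0+0+0+0+0+0+0+0+0+0+0+0+0+0+0+0+0+0+0 mod 2 = 1
  c[5] = d·G[:,5] = (01111110100110001110000101)·(00100000000000000000000000) mod 2 = 0+0+1+0+0+0+0+0+0+0+0+0+0+0+0+0+0+0+0+0+0+0+0+0+0+0 mod 2 = 1
  c[6] = d·G[:,6] = (01111110100110001110000101)·(00010000000000000000000000) mod 2 = 0+0+0+1+0+0+0+0+0+0+0+0+0+0+0+0+0+0+0+0+0+0+0+0+0+0 mod 2 = 1
  c[7] = d·G[:,7] = (01111110100110001110000101)·(00001111111000000011111111) mod 2 = 0+0+0+0+1+1+1+0+1+0+0+0+0+0+0+0+0+0+1+0+0+0+0+1+0+1 mod 2 = 1
  c[8] = d·G[:,8] = (01111110100110001110000101)·(00001000000000000000000000) mod 2 = 0+0+0+0+1+0+0+0+0+0+0+0+0+0+0+0+0+0+0+0+0+0+0+0+0+0 mod 2 = 1
  c[9] = d·G[:,9] = (01111110100110001110000101)·(00000100000000000000000000) mod 2 = 0+0+0+0+0+1+0+0+0+0+0+0+0+0+0+0+0+0+0+0+0+0+0+0+0+0 mod 2 = 1
  c[10] = d·G[:,10] = (01111110100110001110000101)·(00000010000000000000000000) mod 2 = 0+0+0+0+0+0+1+0+0+0+0+0+0+0+0+0+0+0+0+0+0+0+0+0+0+0 mod 2 = 1
  c[11] = d·G[:,11] = (01111110100110001110000101)·(00000001000000000000000000) mod 2 = 0+0+0+0+0+0+0+0+0+0+0+0+0+0+0+0+0+0+0+0+0+0+0+0+0+0 mod 2 = 0
  c[12] = d·G[:,12] = (01111110100110001110000101)·(00000000100000000000000000) mod 2 = 0+0+0+0+0+0+0+0+1+0+0+0+0+0+0+0+0+0+0+0+0+0+0+0+0+0 mod 2 = 1
  c[13] = d·G[:,13] = (01111110100110001110000101)·(00000000010000000000000000) mod 2 = 0+0+0+0+0+0+0+0+0+0+0+0+0+0+0+0+0+0+0+0+0+0+0+0+0+0 mod 2 = 0
  c[14] = d·G[:,14] = (01111110100110001110000101)·(00000000001000000000000000) mod 2 = 0+0+0+0+0+0+0+0+0+0+0+0+0+0+0+0+0+0+0+0+0+0+0+0+0+0 mod 2 = 0
  c[15] = d·G[:,15] = (01111110100110001110000101)·(00000000000111111111111111) mod 2 = 0+0+0+0+0+0+0+0+0+0+0+1+1+0+0+0+1+1+1+0+0+0+0+1+0+1 mod 2 = 1
  c[16] = d·G[:,16] = (01111110100110001110000101)·(00000000000100000000000000) mod 2 = 0+0+0+0+0+0+0+0+0+0+0+1+0+0+0+0+0+0+0+0+0+0+0+0+0+0 mod 2 = 1
  c[17] = d·G[:,17] = (01111110100110001110000101)·(00000000000010000000000000) mod 2 = 0+0+0+0+0+0+0+0+0+0+0+0+1+0+0+0+0+0+0+0+0+0+0+0+0+0 mod 2 = 1
  c[18] = d·G[:,18] = (01111110100110001110000101)·(00000000000001000000000000) mod 2 = 0+0+0+0+0+0+0+0+0+0+0+0+0+0+0+0+0+0+0+0+0+0+0+0+0+0 mod 2 = 0
  c[19] = d·G[:,19] = (01111110100110001110000101)·(00000000000000100000000000) mod 2 = 0+0+0+0+0+0+0+0+0+0+0+0+0+0+0+0+0+0+0+0+0+0+0+0+0+0 mod 2 = 0
  c[20] = d·G[:,20] = (01111110100110001110000101)·(00000000000000010000000000) mod 2 = 0+0+0+0+0+0+0+0+0+0+0+0+0+0+0+0+0+0+0+0+0+0+0+0+0+0 mod 2 = 0
  c[21] = d·G[:,21] = (01111110100110001110000101)·(00000000000000001000000000) mod 2 = 0+0+0+0+0+0+0+0+0+0+0+0+0+0+0+0+1+0+0+0+0+0+0+0+0+0 mod 2 = 1
  c[22] = d·G[:,22] = (01111110100110001110000101)·(00000000000000000100000000) mod 2 = 0+0+0+0+0+0+0+0+0+0+0+0+0+0+0+0+0+1+0+0+0+0+0+0+0+0 mod 2 = 1
  c[23] = d·G[:,23] = (01111110100110001110000101)·(00000000000000000010000000) mod 2 = 0+0+0+0+0+0+0+0+0+0+0+0+0+0+0+0+0+0+1+0+0+0+0+0+0+0 mod 2 = 1
  c[24] = d·G[:,24] = (01111110100110001110000101)·(00000000000000000001000000) mod 2 = 0+0+0+0+0+0+0+0+0+0+0+0+0+0+0+0+0+0+0+0+0+0+0+0+0+0 mod 2 = 0
  c[25] = d·G[:,25] = (01111110100110001110000101)·(00000000000000000000100000) mod 2 = 0+0+0+0+0+0+0+0+0+0+0+0+0+0+0+0+0+0+0+0+0+0+0+0+0+0 mod 2 = 0
  c[26] = d·G[:,26] = (01111110100110001110000101)·(00000000000000000000010000) mod 2 = 0+0+0+0+0+0+0+0+0+0+0+0+0+0+0+0+0+0+0+0+0+0+0+0+0+0 mod 2 = 0
  c[27] = d·G[:,27] = (01111110100110001110000101)·(00000000000000000000001000) mod 2 = 0+0+0+0+0+0+0+0+0+0+0+0+0+0+0+0+0+0+0+0+0+0+0+0+0+0 mod 2 = 0
  c[28] = d·G[:,28] = (01111110100110001110000101)·(00000000000000000000000100) mod 2 = 0+0+0+0+0+0+0+0+0+0+0+0+0+0+0+0+0+0+0+0+0+0+0+1+0+0 mod 2 = 1
  c[29] = d·G[:,29] = (01111110100110001110000101)·(00000000000000000000000010) mod 2 = 0+0+0+0+0+0+0+0+0+0+0+0+0+0+0+0+0+0+0+0+0+0+0+0+0+0 mod 2 = 0
  c[30] = d·G[:,30] = (01111110100110001110000101)·(00000000000000000000000001) mod 2 = 0+0+0+0+0+0+0+0+0+0+0+0+0+0+0+0+0+0+0+0+0+0+0+0+0+1 mod 2 = 1
Codeword = 1000111111101001110001110000101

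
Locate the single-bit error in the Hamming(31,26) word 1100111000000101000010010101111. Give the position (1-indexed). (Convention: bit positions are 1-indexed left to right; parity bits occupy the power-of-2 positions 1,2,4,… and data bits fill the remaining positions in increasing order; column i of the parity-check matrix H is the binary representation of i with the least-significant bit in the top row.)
Syndrome s = H · r^T (mod 2), r = 1100111000000101000010010101111:
  s[0] = (1010101010101010101010101010101)·(1100111000000101000010010101111) mod 2 = 1+0+0+0+1+0+1+0+0+0+0+0+0+0+0+0+0+0+0+0+1+0+0+0+0+0+0+0+1+0+1 mod 2 = 0
  s[1] = (0110011001100110011001100110011)·(1100111000000101000010010101111) mod 2 = 0+1+0+0+0+1+1+0+0+0+0+0+0+1+0+0+0+0+0+0+0+0+0+0+0+1+0+0+0+1+1 mod 2 = 1
  s[2] = (0001111000011110000111100001111)·(1100111000000101000010010101111) mod 2 = 0+0+0+0+1+1+1+0+0+0+0+0+0+1+0+0+0+0+0+0+1+0+0+0+0+0+0+1+1+1+1 mod 2 = 1
  s[3] = (0000000111111110000000011111111)·(1100111000000101000010010101111) mod 2 = 0+0+0+0+0+0+0+0+0+0+0+0+0+1+0+0+0+0+0+0+0+0+0+1+0+1+0+1+1+1+1 mod 2 = 1
  s[4] = (0000000000000001111111111111111)·(1100111000000101000010010101111) mod 2 = 0+0+0+0+0+0+0+0+0+0+0+0+0+0+0+1+0+0+0+0+1+0+0+1+0+1+0+1+1+1+1 mod 2 = 0
Syndrome = 01110
Column i of H is the binary representation of i, so the syndrome is the binary index of the flipped bit.
Read s = 01110 with s[0] as LSB: 0·2^0 + 1·2^1 + 1·2^2 + 1·2^3 + 0·2^4 = 14.
Error is at bit position 14.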